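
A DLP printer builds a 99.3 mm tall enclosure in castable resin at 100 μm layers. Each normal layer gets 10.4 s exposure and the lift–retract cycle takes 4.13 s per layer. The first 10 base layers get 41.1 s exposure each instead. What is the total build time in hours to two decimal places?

Layer count = ceil(99.3 / 0.1) = 993.
Bottom layers = 10 × (41.1 + 4.13), so 452.3 s.
Remaining layers: 983 × (10.4 + 4.13) → 14282.99 s.
Total = 452.3 + 14282.99 = 14735.29 s = 4.09 hours.

4.09 hours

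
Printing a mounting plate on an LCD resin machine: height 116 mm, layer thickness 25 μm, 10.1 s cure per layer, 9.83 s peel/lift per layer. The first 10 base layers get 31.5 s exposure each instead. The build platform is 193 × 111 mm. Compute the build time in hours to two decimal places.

Number of layers: 116 / 0.025 → 4640 (rounded up).
Base layers = 10 × (31.5 + 9.83) = 413.3 s.
Normal layers = 4630 × (10.1 + 9.83) = 92275.9 s.
Sum: 413.3 + 92275.9 = 92689.2 s → 25.75 hours.

25.75 hours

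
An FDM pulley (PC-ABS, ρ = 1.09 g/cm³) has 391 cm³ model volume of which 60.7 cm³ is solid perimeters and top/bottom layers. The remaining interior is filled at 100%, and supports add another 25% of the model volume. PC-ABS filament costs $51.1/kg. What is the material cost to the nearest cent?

Volume inside the shell: 391 − 60.7 → 330.3 cm³.
Infill deposited = 1.00 × 330.3 = 330.3 cm³.
Support = 0.25 × 391, so 97.75 cm³.
Total extruded = 60.7 + 330.3 + 97.75, so 488.75 cm³.
Mass = 488.75 × 1.09, so 532.7375 g.
Cost = 532.7375 g / 1000 × $51.1/kg = $27.22.

$27.22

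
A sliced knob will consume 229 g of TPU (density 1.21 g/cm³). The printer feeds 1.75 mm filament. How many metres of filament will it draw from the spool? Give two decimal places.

78.68 m

Extruded volume: 229/1.21 = 189.2562 cm³ (189256.2 mm³).
Cross-section of 1.75 mm filament: π·(1.75/2)² = 2.4053 mm².
L = V/A = 189256.2/2.4053 = 78682.99 mm → 78.68 m.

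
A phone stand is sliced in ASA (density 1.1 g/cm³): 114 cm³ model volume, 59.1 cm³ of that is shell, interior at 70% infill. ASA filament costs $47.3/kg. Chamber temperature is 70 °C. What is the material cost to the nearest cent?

$5.07

Interior volume: 114 − 59.1 → 54.9 cm³.
Deposited infill: 0.70 × 54.9 → 38.43 cm³.
Deposited volume = 59.1 + 38.43, so 97.53 cm³.
Mass: 97.53 × 1.1 → 107.283 g.
At $47.3/kg: 107.283/1000 × 47.3 = $5.07.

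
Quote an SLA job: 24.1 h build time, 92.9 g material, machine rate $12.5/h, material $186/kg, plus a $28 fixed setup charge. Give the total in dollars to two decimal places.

$346.53

Machine-time cost: 12.5 × 24.1 → $301.25.
Material cost: 186 × 92.9/1000 → $17.2794.
Adding setup: 301.25 + 17.2794 + 28 → 346.5294 ≈ $346.53.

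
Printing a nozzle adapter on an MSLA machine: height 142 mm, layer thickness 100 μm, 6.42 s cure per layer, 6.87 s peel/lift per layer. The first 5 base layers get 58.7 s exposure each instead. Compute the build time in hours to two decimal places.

Layer count = ceil(142 / 0.1) = 1420.
Burn-in layers: 5 × (58.7 + 6.87) → 327.85 s.
Remaining layers = 1415 × (6.42 + 6.87) = 18805.35 s.
Total = 327.85 + 18805.35 = 19133.2 s = 5.31 hours.

5.31 hours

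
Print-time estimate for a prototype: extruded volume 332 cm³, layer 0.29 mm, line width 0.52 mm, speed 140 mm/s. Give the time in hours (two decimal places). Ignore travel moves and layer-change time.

Bead cross-section = 0.29 × 0.52, so 0.1508 mm².
Toolpath length = 332 cm³ / 0.1508 mm² = 332000 / 0.1508 = 2201591.5 mm.
Print-move time = 2201591.5 / 140, so 15725.7 s.
Converting: 15725.7 s = 4.37 hours.

4.37 hours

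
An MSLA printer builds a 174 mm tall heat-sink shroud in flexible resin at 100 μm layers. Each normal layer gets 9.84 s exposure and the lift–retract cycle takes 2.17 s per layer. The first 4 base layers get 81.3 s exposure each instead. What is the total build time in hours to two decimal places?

Layer count = ceil(174 / 0.1) = 1740.
Burn-in layers = 4 × (81.3 + 2.17) = 333.88 s.
Regular layers: 1736 × (9.84 + 2.17) → 20849.36 s.
Total = 333.88 + 20849.36 = 21183.24 s = 5.88 hours.

5.88 hours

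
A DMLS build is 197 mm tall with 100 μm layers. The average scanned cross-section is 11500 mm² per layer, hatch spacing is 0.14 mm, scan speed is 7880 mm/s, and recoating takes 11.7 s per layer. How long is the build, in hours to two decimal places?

12.11 hours

Layers = ⌈197/0.1⌉ = 1970.
Scan path per layer: 11500 / 0.14 → 82142.9 mm.
Scan time per layer = 82142.9 / 7880 = 10.4242 s.
Time per layer: 10.4242 + 11.7 → 22.1242 s.
1970 layers × 22.1242 s/layer = 43584.674 s, i.e. 12.11 hours.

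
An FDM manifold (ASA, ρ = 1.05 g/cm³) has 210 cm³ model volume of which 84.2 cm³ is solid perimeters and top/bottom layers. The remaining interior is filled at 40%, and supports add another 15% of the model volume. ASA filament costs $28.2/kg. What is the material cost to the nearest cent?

Interior volume: 210 − 84.2 → 125.8 cm³.
Deposited infill: 0.40 × 125.8 → 50.32 cm³.
Support = 0.15 × 210, so 31.5 cm³.
Deposited volume = 84.2 + 50.32 + 31.5 = 166.02 cm³.
Mass = 166.02 × 1.05, so 174.321 g.
Cost = 174.321 g / 1000 × $28.2/kg = $4.92.

$4.92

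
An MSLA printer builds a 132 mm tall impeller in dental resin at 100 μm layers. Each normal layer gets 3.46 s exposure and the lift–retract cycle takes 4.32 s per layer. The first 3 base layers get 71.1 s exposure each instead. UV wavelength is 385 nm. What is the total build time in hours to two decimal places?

Layers = ⌈132/0.1⌉ = 1320.
Bottom layers: 3 × (71.1 + 4.32) → 226.26 s.
Normal layers: 1317 × (3.46 + 4.32) → 10246.26 s.
Total = 226.26 + 10246.26 = 10472.52 s = 2.91 hours.

2.91 hours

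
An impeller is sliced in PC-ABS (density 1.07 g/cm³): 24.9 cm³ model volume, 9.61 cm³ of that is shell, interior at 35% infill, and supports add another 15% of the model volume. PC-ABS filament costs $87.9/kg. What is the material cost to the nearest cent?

Volume inside the shell = 24.9 − 9.61 = 15.29 cm³.
Deposited infill = 0.35 × 15.29, so 5.3515 cm³.
Support: 0.15 × 24.9 → 3.735 cm³.
Total printed volume: 9.61 + 5.3515 + 3.735 → 18.6965 cm³.
Mass = 18.6965 × 1.07 = 20.005255 g.
At $87.9/kg: 20.005255/1000 × 87.9 = $1.76.

$1.76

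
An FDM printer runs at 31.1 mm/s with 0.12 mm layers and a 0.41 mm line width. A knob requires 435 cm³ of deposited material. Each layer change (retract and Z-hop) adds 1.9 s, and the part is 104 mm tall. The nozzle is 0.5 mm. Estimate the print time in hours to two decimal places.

Extrusion cross-section = 0.12 × 0.41 = 0.0492 mm².
Path length: 435000 mm³ / 0.0492 mm² → 8841463.4 mm.
Extrusion time = 8841463.4 / 31.1 = 284291.4 s.
Layers = ⌈104/0.12⌉ = 867.
Z-hop total = 867 × 1.9, so 1647.3 s.
Total = 284291.4 + 1647.3 = 285938.7 s = 79.43 hours.

79.43 hours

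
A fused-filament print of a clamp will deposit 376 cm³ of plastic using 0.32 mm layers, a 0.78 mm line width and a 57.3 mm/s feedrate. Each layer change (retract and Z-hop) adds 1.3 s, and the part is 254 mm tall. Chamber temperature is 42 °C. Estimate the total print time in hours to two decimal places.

7.59 hours

Extrusion cross-section: 0.32 × 0.78 → 0.2496 mm².
Path length: 376000 mm³ / 0.2496 mm² → 1506410.3 mm.
Time extruding: 1506410.3 / 57.3 → 26289.9 s.
Layers = ⌈254/0.32⌉ = 794.
Non-print overhead = 794 × 1.3 = 1032.2 s.
Total = 26289.9 + 1032.2 = 27322.1 s = 7.59 hours.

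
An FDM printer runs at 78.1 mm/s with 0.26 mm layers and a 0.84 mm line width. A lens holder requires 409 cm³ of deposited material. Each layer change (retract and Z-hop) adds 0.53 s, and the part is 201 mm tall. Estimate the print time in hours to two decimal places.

6.77 hours

Line area: 0.26 × 0.84 → 0.2184 mm².
Toolpath length = 409 cm³ / 0.2184 mm² = 409000 / 0.2184 = 1872710.6 mm.
Extrusion time = 1872710.6 / 78.1, so 23978.4 s.
Number of layers: 201 / 0.26 → 774 (rounded up).
Z-hop total = 774 × 0.53 = 410.22 s.
Altogether 23978.4 + 410.22 = 24388.62 s, i.e. 6.77 hours.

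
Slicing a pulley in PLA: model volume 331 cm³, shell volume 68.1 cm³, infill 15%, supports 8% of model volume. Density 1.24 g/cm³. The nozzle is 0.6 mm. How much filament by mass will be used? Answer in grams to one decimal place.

Infill region: 331 − 68.1 → 262.9 cm³.
Deposited infill: 0.15 × 262.9 → 39.435 cm³.
Support = 0.08 × 331, so 26.48 cm³.
Total extruded: 68.1 + 39.435 + 26.48 → 134.015 cm³.
Mass: 134.015 × 1.24 → 166.1786 g.

166.2 g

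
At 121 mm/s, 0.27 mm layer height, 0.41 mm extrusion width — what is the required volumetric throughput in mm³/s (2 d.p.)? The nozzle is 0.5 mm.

A: 0.27 × 0.41 → 0.1107 mm².
Volumetric flow = 121 × 0.1107 = 13.39 mm³/s.

13.39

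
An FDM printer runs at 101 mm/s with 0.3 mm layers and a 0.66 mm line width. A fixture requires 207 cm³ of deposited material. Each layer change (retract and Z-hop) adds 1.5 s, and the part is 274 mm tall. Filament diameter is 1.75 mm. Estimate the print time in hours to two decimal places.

3.26 hours

Line area: 0.3 × 0.66 → 0.198 mm².
Path length: 207000 mm³ / 0.198 mm² → 1045454.5 mm.
Extrusion time: 1045454.5 / 101 → 10351 s.
Layer count = ceil(274 / 0.3) = 914.
Z-hop total: 914 × 1.5 → 1371 s.
Altogether 10351 + 1371 = 11722 s, i.e. 3.26 hours.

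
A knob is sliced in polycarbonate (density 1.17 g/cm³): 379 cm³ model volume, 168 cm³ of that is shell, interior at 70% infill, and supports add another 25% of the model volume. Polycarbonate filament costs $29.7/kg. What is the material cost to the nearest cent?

$14.26

Infill region = 379 − 168, so 211 cm³.
Deposited infill = 0.70 × 211, so 147.7 cm³.
Support: 0.25 × 379 → 94.75 cm³.
Deposited volume = 168 + 147.7 + 94.75, so 410.45 cm³.
Mass: 410.45 × 1.17 → 480.2265 g.
At $29.7/kg: 480.2265/1000 × 29.7 = $14.26.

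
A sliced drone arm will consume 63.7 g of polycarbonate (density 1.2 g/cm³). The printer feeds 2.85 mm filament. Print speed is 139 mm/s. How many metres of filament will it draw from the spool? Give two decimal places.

8.32 m

Volume = 63.7 g / 1.2 g·cm⁻³ = 53.0833 cm³ = 53083.3 mm³.
A = π r² = π × 1.425² = 6.3794 mm².
Length = 53083.3 / 6.3794 = 8321.05 mm = 8.32 m.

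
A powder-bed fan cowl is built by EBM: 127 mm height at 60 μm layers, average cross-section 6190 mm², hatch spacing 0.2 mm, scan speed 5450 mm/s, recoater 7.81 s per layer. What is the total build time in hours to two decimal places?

7.93 hours

Layers = ⌈127/0.06⌉ = 2117.
Hatch length per layer = 6190 / 0.2 = 30950 mm.
Beam time per layer: 30950 / 5450 → 5.6789 s.
Layer cycle: 5.6789 + 7.81 → 13.4889 s.
Build time = 2117 × 13.4889 = 28556.0013 s = 7.93 hours.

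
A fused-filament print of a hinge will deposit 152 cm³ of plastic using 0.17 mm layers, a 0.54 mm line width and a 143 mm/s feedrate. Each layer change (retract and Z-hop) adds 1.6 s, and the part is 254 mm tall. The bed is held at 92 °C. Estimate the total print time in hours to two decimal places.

Line area = 0.17 × 0.54 = 0.0918 mm².
Path length: 152000 mm³ / 0.0918 mm² → 1655773.4 mm.
Print-move time = 1655773.4 / 143 = 11578.8 s.
Layers = ⌈254/0.17⌉ = 1495.
Z-hop total: 1495 × 1.6 → 2392 s.
Altogether 11578.8 + 2392 = 13970.8 s, i.e. 3.88 hours.

3.88 hours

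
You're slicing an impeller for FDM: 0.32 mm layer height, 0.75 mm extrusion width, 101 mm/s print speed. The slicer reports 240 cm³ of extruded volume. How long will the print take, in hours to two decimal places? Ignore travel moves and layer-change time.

Line area: 0.32 × 0.75 → 0.24 mm².
Total extruded path = 240000/0.24 = 1000000 mm.
Print-move time = 1000000 / 101 = 9901 s.
That's 9901 s → 2.75 hours.

2.75 hours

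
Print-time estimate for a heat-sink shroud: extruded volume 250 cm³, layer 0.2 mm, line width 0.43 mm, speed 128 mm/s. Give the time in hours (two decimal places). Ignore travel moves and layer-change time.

Bead cross-section: 0.2 × 0.43 → 0.086 mm².
Path length: 250000 mm³ / 0.086 mm² → 2906976.7 mm.
Time extruding: 2906976.7 / 128 → 22710.8 s.
That's 22710.8 s → 6.31 hours.

6.31 hours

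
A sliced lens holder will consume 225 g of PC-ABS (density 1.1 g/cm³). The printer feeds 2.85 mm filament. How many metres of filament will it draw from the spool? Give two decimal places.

Volume = 225 g / 1.1 g·cm⁻³ = 204.5455 cm³ = 204545.5 mm³.
Cross-section of 2.85 mm filament: π·(2.85/2)² = 6.3794 mm².
Length = 204545.5 / 6.3794 = 32063.44 mm = 32.06 m.

32.06 m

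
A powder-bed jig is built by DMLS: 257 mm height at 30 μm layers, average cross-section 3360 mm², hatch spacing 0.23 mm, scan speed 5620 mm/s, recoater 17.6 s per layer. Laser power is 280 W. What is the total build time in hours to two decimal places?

Layer count = ceil(257 / 0.03) = 8567.
Hatch length per layer: 3360 / 0.23 → 14608.7 mm.
Laser time per layer = 14608.7 / 5620, so 2.5994 s.
Time per layer: 2.5994 + 17.6 → 20.1994 s.
8567 layers × 20.1994 s/layer = 173048.2598 s, i.e. 48.07 hours.

48.07 hours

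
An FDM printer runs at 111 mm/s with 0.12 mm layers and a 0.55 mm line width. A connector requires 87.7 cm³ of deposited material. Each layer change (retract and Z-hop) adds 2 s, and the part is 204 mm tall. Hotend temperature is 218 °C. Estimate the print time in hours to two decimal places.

4.27 hours

Extrusion cross-section = 0.12 × 0.55 = 0.066 mm².
Path length: 87700 mm³ / 0.066 mm² → 1328787.9 mm.
Extrusion time: 1328787.9 / 111 → 11971.1 s.
Number of layers: 204 / 0.12 → 1700 (rounded up).
Layer-change overhead: 1700 × 2 → 3400 s.
Total = 11971.1 + 3400 = 15371.1 s = 4.27 hours.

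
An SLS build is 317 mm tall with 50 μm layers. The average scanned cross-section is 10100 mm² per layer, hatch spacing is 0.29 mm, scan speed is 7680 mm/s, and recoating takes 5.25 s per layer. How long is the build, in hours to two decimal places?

Layers = ⌈317/0.05⌉ = 6340.
Hatch length per layer = 10100 / 0.29, so 34827.6 mm.
Scan time per layer = 34827.6 / 7680, so 4.5348 s.
Time per layer = 4.5348 + 5.25 = 9.7848 s.
6340 layers × 9.7848 s/layer = 62035.632 s, i.e. 17.23 hours.

17.23 hours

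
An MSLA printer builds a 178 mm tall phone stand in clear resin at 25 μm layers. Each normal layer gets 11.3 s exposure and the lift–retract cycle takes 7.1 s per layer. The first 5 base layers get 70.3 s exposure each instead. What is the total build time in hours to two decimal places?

36.47 hours

Number of layers: 178 / 0.025 → 7120 (rounded up).
Bottom layers = 5 × (70.3 + 7.1), so 387 s.
Normal layers = 7115 × (11.3 + 7.1) = 130916 s.
Total = 387 + 130916 = 131303 s = 36.47 hours.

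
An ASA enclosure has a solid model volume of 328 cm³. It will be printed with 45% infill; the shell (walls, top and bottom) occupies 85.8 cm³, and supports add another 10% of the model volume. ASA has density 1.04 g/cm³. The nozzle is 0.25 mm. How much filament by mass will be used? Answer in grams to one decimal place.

236.7 g

Interior volume = 328 − 85.8, so 242.2 cm³.
Deposited infill: 0.45 × 242.2 → 108.99 cm³.
Support: 0.10 × 328 → 32.8 cm³.
Deposited volume = 85.8 + 108.99 + 32.8, so 227.59 cm³.
Mass = 227.59 × 1.04, so 236.6936 g.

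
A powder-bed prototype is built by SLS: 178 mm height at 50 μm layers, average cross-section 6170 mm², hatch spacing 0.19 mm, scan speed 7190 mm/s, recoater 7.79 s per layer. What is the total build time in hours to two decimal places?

12.17 hours

Layers = ⌈178/0.05⌉ = 3560.
Scan path per layer: 6170 / 0.19 → 32473.7 mm.
Laser time per layer = 32473.7 / 7190, so 4.5165 s.
Layer cycle = 4.5165 + 7.79, so 12.3065 s.
Total: 3560 × 12.3065 s = 43811.14 s → 12.17 hours.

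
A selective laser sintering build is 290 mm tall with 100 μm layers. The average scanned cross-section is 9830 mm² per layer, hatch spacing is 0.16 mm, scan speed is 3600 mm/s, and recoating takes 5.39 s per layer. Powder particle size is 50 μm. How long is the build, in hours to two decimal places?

18.09 hours

Layers = ⌈290/0.1⌉ = 2900.
Per-layer scan distance = 9830 / 0.16, so 61437.5 mm.
Laser time per layer = 61437.5 / 3600 = 17.066 s.
Per-layer time = 17.066 + 5.39 = 22.456 s.
Build time = 2900 × 22.456 = 65122.4 s = 18.09 hours.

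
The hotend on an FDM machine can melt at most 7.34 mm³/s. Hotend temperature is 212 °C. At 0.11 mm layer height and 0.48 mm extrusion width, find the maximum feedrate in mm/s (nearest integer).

139 mm/s

A = 0.11 × 0.48 = 0.0528 mm².
Max speed = 7.34 / 0.0528 = 139.02 ≈ 139 mm/s.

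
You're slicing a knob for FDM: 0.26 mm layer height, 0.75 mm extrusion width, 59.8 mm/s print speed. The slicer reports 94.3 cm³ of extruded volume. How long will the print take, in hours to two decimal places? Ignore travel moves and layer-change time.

Bead cross-section: 0.26 × 0.75 → 0.195 mm².
Toolpath length = 94.3 cm³ / 0.195 mm² = 94300 / 0.195 = 483589.7 mm.
Print-move time = 483589.7 / 59.8 = 8086.8 s.
8086.8 s = 2.25 hours.

2.25 hours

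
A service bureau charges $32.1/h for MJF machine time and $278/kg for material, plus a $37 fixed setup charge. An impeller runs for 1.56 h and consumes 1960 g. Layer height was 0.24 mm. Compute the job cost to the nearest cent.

Machine cost = 32.1 × 1.56 = $50.076.
Material charge = 278 × 1960/1000 = $544.88.
Adding setup: 50.076 + 544.88 + 37 → 631.956 ≈ $631.96.

$631.96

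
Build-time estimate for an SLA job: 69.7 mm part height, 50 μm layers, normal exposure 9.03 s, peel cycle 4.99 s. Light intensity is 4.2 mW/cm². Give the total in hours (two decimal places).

Layers = ⌈69.7/0.05⌉ = 1394.
Each layer takes = 9.03 + 4.99, so 14.02 s.
Total = 1394 × 14.02 = 19543.88 s = 5.43 hours.

5.43 hours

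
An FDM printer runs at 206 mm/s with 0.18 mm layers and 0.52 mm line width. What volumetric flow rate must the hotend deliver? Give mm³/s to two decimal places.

19.28

A = 0.18 × 0.52 = 0.0936 mm².
Volumetric flow = 206 × 0.0936 = 19.28 mm³/s.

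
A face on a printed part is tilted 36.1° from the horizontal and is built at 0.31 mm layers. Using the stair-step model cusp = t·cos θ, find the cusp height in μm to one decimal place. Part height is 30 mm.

h_c = t·cos θ = 0.31 × 0.8080 = 0.25048 mm (250.5 μm).

250.5 μm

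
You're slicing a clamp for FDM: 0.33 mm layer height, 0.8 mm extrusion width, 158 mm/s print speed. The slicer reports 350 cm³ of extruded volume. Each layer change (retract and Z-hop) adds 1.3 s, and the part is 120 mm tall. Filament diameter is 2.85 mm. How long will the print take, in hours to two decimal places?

Line area: 0.33 × 0.8 → 0.264 mm².
Total extruded path = 350000/0.264 = 1325757.6 mm.
Print-move time: 1325757.6 / 158 → 8390.9 s.
Layers = ⌈120/0.33⌉ = 364.
Layer-change overhead = 364 × 1.3, so 473.2 s.
Total = 8390.9 + 473.2 = 8864.1 s = 2.46 hours.

2.46 hours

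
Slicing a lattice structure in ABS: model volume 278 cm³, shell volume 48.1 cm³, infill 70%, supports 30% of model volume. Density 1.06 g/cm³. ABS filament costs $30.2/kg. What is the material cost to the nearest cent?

$9.36

Interior volume = 278 − 48.1, so 229.9 cm³.
Deposited infill: 0.70 × 229.9 → 160.93 cm³.
Support = 0.30 × 278, so 83.4 cm³.
Deposited volume: 48.1 + 160.93 + 83.4 → 292.43 cm³.
Mass: 292.43 × 1.06 → 309.9758 g.
Cost = 309.9758 g / 1000 × $30.2/kg = $9.36.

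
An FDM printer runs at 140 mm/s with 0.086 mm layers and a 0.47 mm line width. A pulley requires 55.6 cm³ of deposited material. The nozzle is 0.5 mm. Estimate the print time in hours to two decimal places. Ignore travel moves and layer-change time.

2.73 hours

Line area = 0.086 × 0.47 = 0.04042 mm².
Path length: 55600 mm³ / 0.04042 mm² → 1375556.7 mm.
Print-move time = 1375556.7 / 140, so 9825.4 s.
9825.4 s = 2.73 hours.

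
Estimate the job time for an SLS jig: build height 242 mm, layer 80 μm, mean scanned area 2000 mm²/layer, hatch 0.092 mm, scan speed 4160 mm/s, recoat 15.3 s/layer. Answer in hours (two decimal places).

Number of layers: 242 / 0.08 → 3025 (rounded up).
Per-layer scan distance = 2000 / 0.092, so 21739.1 mm.
Laser time per layer = 21739.1 / 4160 = 5.2257 s.
Per-layer time = 5.2257 + 15.3 = 20.5257 s.
Total: 3025 × 20.5257 s = 62090.2425 s → 17.25 hours.

17.25 hours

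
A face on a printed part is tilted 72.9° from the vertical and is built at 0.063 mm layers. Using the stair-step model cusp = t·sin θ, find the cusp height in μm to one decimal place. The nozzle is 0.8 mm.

60.2 μm

Cusp = layer height × sin(72.9°) = 0.063 × 0.9558 = 0.060215 mm = 60.2 μm.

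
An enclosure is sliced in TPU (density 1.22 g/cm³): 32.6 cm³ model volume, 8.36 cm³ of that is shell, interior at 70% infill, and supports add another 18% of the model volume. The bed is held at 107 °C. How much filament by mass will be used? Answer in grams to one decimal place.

38.1 g

Interior volume = 32.6 − 8.36, so 24.24 cm³.
Deposited infill = 0.70 × 24.24, so 16.968 cm³.
Support: 0.18 × 32.6 → 5.868 cm³.
Total printed volume = 8.36 + 16.968 + 5.868, so 31.196 cm³.
Mass: 31.196 × 1.22 → 38.05912 g.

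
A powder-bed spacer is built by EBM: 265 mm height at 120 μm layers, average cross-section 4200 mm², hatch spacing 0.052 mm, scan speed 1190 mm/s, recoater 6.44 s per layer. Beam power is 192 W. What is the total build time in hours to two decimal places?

Layers = ⌈265/0.12⌉ = 2209.
Scan path per layer: 4200 / 0.052 → 80769.2 mm.
Beam time per layer: 80769.2 / 1190 → 67.8733 s.
Time per layer = 67.8733 + 6.44, so 74.3133 s.
Build time = 2209 × 74.3133 = 164158.0797 s = 45.60 hours.

45.60 hours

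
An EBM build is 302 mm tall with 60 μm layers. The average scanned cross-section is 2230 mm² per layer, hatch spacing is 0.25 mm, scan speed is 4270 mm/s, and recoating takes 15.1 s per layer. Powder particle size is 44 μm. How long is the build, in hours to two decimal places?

24.04 hours

Layer count = ceil(302 / 0.06) = 5034.
Scan path per layer: 2230 / 0.25 → 8920 mm.
Scan time per layer: 8920 / 4270 → 2.089 s.
Layer cycle = 2.089 + 15.1, so 17.189 s.
5034 layers × 17.189 s/layer = 86529.426 s, i.e. 24.04 hours.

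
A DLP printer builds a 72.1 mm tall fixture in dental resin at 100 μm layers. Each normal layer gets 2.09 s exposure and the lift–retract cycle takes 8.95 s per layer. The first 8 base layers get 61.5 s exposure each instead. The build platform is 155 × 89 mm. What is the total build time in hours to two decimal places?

Number of layers: 72.1 / 0.1 → 721 (rounded up).
Bottom layers = 8 × (61.5 + 8.95) = 563.6 s.
Normal layers = 713 × (2.09 + 8.95) = 7871.52 s.
Total = 563.6 + 7871.52 = 8435.12 s = 2.34 hours.

2.34 hours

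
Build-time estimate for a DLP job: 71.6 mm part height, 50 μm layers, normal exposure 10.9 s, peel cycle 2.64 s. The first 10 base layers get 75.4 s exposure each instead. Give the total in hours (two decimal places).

5.57 hours

Number of layers: 71.6 / 0.05 → 1432 (rounded up).
Burn-in layers: 10 × (75.4 + 2.64) → 780.4 s.
Normal layers = 1422 × (10.9 + 2.64) = 19253.88 s.
Total = 780.4 + 19253.88 = 20034.28 s = 5.57 hours.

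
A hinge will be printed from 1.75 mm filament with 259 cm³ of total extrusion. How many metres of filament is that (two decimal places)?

107.68 m

Filament cross-section = π × (1.75/2)² = 2.4053 mm².
Length = 259 cm³ / 2.4053 mm² = 259000 / 2.4053 = 107678.88 mm = 107.68 m.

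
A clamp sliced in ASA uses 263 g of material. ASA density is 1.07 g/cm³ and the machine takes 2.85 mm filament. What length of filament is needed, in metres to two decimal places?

38.53 m

Extruded volume: 263/1.07 = 245.7944 cm³ (245794.4 mm³).
Filament cross-section = π × (2.85/2)² = 6.3794 mm².
L = V/A = 245794.4/6.3794 = 38529.39 mm → 38.53 m.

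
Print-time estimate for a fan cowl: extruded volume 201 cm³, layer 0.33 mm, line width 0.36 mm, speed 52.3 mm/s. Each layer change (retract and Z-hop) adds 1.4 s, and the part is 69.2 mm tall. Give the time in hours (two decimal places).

9.07 hours

Line area = 0.33 × 0.36, so 0.1188 mm².
Total extruded path = 201000/0.1188 = 1691919.2 mm.
Extrusion time = 1691919.2 / 52.3 = 32350.3 s.
Layers = ⌈69.2/0.33⌉ = 210.
Non-print overhead = 210 × 1.4, so 294 s.
Altogether 32350.3 + 294 = 32644.3 s, i.e. 9.07 hours.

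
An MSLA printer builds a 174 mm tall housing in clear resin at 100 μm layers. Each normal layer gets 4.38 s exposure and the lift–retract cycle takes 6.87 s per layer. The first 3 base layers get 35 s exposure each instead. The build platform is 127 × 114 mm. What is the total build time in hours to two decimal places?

5.46 hours

Layer count = ceil(174 / 0.1) = 1740.
Base layers = 3 × (35 + 6.87), so 125.61 s.
Regular layers = 1737 × (4.38 + 6.87) = 19541.25 s.
Total = 125.61 + 19541.25 = 19666.86 s = 5.46 hours.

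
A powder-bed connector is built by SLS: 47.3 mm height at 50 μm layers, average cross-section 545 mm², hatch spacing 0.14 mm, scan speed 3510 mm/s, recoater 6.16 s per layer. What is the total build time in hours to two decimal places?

Layers = ⌈47.3/0.05⌉ = 946.
Hatch length per layer = 545 / 0.14 = 3892.9 mm.
Per-layer scan time = 3892.9 / 3510, so 1.1091 s.
Time per layer: 1.1091 + 6.16 → 7.2691 s.
Total: 946 × 7.2691 s = 6876.5686 s → 1.91 hours.

1.91 hours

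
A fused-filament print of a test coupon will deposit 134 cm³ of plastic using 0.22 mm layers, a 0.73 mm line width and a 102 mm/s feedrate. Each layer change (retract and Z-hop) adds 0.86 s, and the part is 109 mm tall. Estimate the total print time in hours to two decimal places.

Line area: 0.22 × 0.73 → 0.1606 mm².
Path length: 134000 mm³ / 0.1606 mm² → 834371.1 mm.
Print-move time = 834371.1 / 102 = 8180.1 s.
Layer count = ceil(109 / 0.22) = 496.
Z-hop total = 496 × 0.86, so 426.56 s.
Altogether 8180.1 + 426.56 = 8606.66 s, i.e. 2.39 hours.

2.39 hours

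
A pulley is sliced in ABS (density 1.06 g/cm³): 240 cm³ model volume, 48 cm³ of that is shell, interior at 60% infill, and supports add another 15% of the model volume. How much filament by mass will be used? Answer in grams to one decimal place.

Interior volume: 240 − 48 → 192 cm³.
Deposited infill: 0.60 × 192 → 115.2 cm³.
Support: 0.15 × 240 → 36 cm³.
Deposited volume = 48 + 115.2 + 36, so 199.2 cm³.
Mass = 199.2 × 1.06 = 211.152 g.

211.2 g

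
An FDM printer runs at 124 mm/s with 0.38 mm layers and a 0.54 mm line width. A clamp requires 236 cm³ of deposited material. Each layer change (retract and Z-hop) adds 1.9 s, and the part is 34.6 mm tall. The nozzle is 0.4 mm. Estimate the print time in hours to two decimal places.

Extrusion cross-section: 0.38 × 0.54 → 0.2052 mm².
Toolpath length = 236 cm³ / 0.2052 mm² = 236000 / 0.2052 = 1150097.5 mm.
Print-move time = 1150097.5 / 124, so 9275 s.
Layer count = ceil(34.6 / 0.38) = 92.
Layer-change overhead: 92 × 1.9 → 174.8 s.
Total = 9275 + 174.8 = 9449.8 s = 2.62 hours.

2.62 hours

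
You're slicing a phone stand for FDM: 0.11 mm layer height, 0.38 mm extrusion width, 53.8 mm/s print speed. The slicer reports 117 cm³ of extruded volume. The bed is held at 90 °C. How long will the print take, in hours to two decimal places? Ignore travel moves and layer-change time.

Bead cross-section: 0.11 × 0.38 → 0.0418 mm².
Total extruded path = 117000/0.0418 = 2799043.1 mm.
Print-move time: 2799043.1 / 53.8 → 52026.8 s.
Converting: 52026.8 s = 14.45 hours.

14.45 hours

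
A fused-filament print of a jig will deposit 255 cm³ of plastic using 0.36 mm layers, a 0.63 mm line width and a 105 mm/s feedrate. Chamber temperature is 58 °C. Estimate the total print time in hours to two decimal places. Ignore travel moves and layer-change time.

Line area = 0.36 × 0.63 = 0.2268 mm².
Total extruded path = 255000/0.2268 = 1124338.6 mm.
Time extruding = 1124338.6 / 105, so 10708 s.
That's 10708 s → 2.97 hours.

2.97 hours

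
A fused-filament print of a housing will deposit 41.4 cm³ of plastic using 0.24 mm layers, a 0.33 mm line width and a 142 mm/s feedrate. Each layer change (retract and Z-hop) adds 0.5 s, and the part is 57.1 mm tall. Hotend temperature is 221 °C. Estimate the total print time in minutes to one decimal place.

Line area = 0.24 × 0.33, so 0.0792 mm².
Total extruded path = 41400/0.0792 = 522727.3 mm.
Print-move time = 522727.3 / 142, so 3681.2 s.
Layers = ⌈57.1/0.24⌉ = 238.
Non-print overhead = 238 × 0.5, so 119 s.
Total = 3681.2 + 119 = 3800.2 s = 63.3 minutes.

63.3 minutes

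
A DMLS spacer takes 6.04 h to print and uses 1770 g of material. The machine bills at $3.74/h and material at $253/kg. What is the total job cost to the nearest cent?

$470.40

Machine cost: 3.74 × 6.04 → $22.5896.
Feedstock cost: 253 × 1770/1000 → $447.81.
Job cost: 22.5896 + 447.81 = 470.3996 ≈ $470.40.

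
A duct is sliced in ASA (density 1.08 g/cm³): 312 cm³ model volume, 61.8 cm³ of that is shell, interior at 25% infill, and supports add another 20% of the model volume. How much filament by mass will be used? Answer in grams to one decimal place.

201.7 g

Volume inside the shell: 312 − 61.8 → 250.2 cm³.
Infill deposited = 0.25 × 250.2 = 62.55 cm³.
Support = 0.20 × 312 = 62.4 cm³.
Total printed volume: 61.8 + 62.55 + 62.4 → 186.75 cm³.
Mass: 186.75 × 1.08 → 201.69 g.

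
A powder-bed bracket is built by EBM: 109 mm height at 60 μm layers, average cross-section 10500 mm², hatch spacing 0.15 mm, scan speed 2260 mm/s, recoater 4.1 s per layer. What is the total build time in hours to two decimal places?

17.70 hours

Layers = ⌈109/0.06⌉ = 1817.
Hatch length per layer: 10500 / 0.15 → 70000 mm.
Per-layer scan time: 70000 / 2260 → 30.9735 s.
Time per layer = 30.9735 + 4.1, so 35.0735 s.
1817 layers × 35.0735 s/layer = 63728.5495 s, i.e. 17.70 hours.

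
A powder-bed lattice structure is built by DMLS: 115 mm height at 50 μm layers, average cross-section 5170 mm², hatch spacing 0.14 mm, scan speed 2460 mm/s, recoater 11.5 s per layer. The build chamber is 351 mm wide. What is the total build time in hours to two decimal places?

16.94 hours

Number of layers: 115 / 0.05 → 2300 (rounded up).
Per-layer scan distance = 5170 / 0.14 = 36928.6 mm.
Scan time per layer: 36928.6 / 2460 → 15.0116 s.
Time per layer = 15.0116 + 11.5 = 26.5116 s.
Total: 2300 × 26.5116 s = 60976.68 s → 16.94 hours.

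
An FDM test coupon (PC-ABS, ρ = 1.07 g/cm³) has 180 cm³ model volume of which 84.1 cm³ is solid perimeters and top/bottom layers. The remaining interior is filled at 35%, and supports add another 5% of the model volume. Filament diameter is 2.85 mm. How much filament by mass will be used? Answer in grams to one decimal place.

135.5 g

Volume inside the shell: 180 − 84.1 → 95.9 cm³.
Infill volume = 0.35 × 95.9 = 33.565 cm³.
Support: 0.05 × 180 → 9 cm³.
Deposited volume: 84.1 + 33.565 + 9 → 126.665 cm³.
Mass = 126.665 × 1.07, so 135.53155 g.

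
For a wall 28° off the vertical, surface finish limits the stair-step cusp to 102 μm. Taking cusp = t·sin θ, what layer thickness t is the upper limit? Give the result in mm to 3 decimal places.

t = h_c / sin θ = 0.102 / 0.4695 = 0.217 mm.

0.217 mm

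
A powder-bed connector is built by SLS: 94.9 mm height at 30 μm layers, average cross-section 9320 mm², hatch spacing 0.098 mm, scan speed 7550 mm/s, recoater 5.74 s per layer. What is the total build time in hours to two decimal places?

16.12 hours

Layer count = ceil(94.9 / 0.03) = 3164.
Scan path per layer = 9320 / 0.098, so 95102 mm.
Scan time per layer = 95102 / 7550, so 12.5963 s.
Layer cycle = 12.5963 + 5.74, so 18.3363 s.
3164 layers × 18.3363 s/layer = 58016.0532 s, i.e. 16.12 hours.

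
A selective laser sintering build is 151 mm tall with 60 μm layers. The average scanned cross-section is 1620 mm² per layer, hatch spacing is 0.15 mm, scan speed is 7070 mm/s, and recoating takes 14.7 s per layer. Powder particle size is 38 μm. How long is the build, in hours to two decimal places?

Number of layers: 151 / 0.06 → 2517 (rounded up).
Hatch length per layer: 1620 / 0.15 → 10800 mm.
Scan time per layer = 10800 / 7070 = 1.5276 s.
Per-layer time = 1.5276 + 14.7, so 16.2276 s.
Build time = 2517 × 16.2276 = 40844.8692 s = 11.35 hours.

11.35 hours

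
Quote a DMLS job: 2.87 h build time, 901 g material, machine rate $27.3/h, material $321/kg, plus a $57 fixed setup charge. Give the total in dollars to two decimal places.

Machine-time cost = 27.3 × 2.87 = $78.351.
Material charge = 321 × 901/1000, so $289.221.
Total = 78.351 + 289.221 + 57 = 424.572 ≈ $424.57.

$424.57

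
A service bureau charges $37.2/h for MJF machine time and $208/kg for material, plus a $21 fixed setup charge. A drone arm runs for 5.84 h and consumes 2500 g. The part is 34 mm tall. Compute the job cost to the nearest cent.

$758.25

Machine-time cost = 37.2 × 5.84, so $217.248.
Feedstock cost = 208 × 2500/1000, so $520.00.
Adding setup: 217.248 + 520.00 + 21 → 758.248 ≈ $758.25.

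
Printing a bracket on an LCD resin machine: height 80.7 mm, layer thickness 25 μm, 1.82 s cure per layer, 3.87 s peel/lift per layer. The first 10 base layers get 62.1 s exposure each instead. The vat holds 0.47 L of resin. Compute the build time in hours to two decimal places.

Layer count = ceil(80.7 / 0.025) = 3228.
Burn-in layers = 10 × (62.1 + 3.87), so 659.7 s.
Regular layers = 3218 × (1.82 + 3.87) = 18310.42 s.
Sum: 659.7 + 18310.42 = 18970.12 s → 5.27 hours.

5.27 hours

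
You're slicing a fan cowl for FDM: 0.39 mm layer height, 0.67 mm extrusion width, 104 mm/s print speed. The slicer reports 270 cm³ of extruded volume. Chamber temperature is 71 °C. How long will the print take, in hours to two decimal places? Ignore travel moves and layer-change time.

Extrusion cross-section = 0.39 × 0.67, so 0.2613 mm².
Path length: 270000 mm³ / 0.2613 mm² → 1033295.1 mm.
Extrusion time = 1033295.1 / 104, so 9935.5 s.
Converting: 9935.5 s = 2.76 hours.

2.76 hours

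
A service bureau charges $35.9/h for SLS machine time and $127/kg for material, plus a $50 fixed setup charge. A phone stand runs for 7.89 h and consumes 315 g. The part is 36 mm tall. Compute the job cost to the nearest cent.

Time charge: 35.9 × 7.89 → $283.251.
Material cost: 127 × 315/1000 → $40.005.
Adding setup: 283.251 + 40.005 + 50 → 373.256 ≈ $373.26.

$373.26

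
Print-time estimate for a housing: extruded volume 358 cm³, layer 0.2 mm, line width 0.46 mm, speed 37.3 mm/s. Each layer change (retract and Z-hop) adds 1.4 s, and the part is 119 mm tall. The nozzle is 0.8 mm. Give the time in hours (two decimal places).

29.21 hours

Extrusion cross-section: 0.2 × 0.46 → 0.092 mm².
Path length: 358000 mm³ / 0.092 mm² → 3891304.3 mm.
Extrusion time = 3891304.3 / 37.3, so 104324.5 s.
Number of layers: 119 / 0.2 → 595 (rounded up).
Non-print overhead = 595 × 1.4 = 833 s.
Total = 104324.5 + 833 = 105157.5 s = 29.21 hours.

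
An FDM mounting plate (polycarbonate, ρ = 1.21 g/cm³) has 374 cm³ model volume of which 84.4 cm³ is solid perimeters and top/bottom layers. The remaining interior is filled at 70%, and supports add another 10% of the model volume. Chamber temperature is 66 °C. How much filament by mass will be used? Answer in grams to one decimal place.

Volume inside the shell = 374 − 84.4, so 289.6 cm³.
Deposited infill = 0.70 × 289.6, so 202.72 cm³.
Support = 0.10 × 374, so 37.4 cm³.
Total printed volume = 84.4 + 202.72 + 37.4 = 324.52 cm³.
Mass = 324.52 × 1.21 = 392.6692 g.

392.7 g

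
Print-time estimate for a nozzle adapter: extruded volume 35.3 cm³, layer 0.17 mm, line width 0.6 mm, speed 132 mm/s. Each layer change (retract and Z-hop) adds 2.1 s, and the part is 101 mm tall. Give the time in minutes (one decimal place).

Extrusion cross-section = 0.17 × 0.6, so 0.102 mm².
Toolpath length = 35.3 cm³ / 0.102 mm² = 35300 / 0.102 = 346078.4 mm.
Print-move time = 346078.4 / 132, so 2621.8 s.
Layers = ⌈101/0.17⌉ = 595.
Non-print overhead: 595 × 2.1 → 1249.5 s.
Total = 2621.8 + 1249.5 = 3871.3 s = 64.5 minutes.

64.5 minutes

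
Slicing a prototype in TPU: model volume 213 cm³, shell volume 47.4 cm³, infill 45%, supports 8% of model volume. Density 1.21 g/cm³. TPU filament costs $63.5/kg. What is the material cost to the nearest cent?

$10.68

Infill region: 213 − 47.4 → 165.6 cm³.
Infill volume = 0.45 × 165.6 = 74.52 cm³.
Support = 0.08 × 213, so 17.04 cm³.
Total extruded: 47.4 + 74.52 + 17.04 → 138.96 cm³.
Mass = 138.96 × 1.21, so 168.1416 g.
At $63.5/kg: 168.1416/1000 × 63.5 = $10.68.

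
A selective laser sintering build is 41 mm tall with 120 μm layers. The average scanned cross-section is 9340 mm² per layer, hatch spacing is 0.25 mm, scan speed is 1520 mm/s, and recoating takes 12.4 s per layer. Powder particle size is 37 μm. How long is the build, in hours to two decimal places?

3.51 hours

Layers = ⌈41/0.12⌉ = 342.
Per-layer scan distance = 9340 / 0.25 = 37360 mm.
Per-layer scan time: 37360 / 1520 → 24.5789 s.
Layer cycle = 24.5789 + 12.4, so 36.9789 s.
Build time = 342 × 36.9789 = 12646.7838 s = 3.51 hours.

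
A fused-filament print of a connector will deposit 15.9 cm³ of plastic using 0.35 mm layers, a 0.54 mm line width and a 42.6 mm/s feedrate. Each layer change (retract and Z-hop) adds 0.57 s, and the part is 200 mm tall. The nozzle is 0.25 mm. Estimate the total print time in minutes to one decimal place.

38.3 minutes

Bead cross-section = 0.35 × 0.54, so 0.189 mm².
Toolpath length = 15.9 cm³ / 0.189 mm² = 15900 / 0.189 = 84127 mm.
Print-move time: 84127 / 42.6 → 1974.8 s.
Layer count = ceil(200 / 0.35) = 572.
Layer-change overhead: 572 × 0.57 → 326.04 s.
Total = 1974.8 + 326.04 = 2300.84 s = 38.3 minutes.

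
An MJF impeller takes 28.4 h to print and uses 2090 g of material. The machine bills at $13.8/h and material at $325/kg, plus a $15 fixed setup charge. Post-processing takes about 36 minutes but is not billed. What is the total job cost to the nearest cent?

Machine-time cost: 13.8 × 28.4 → $391.92.
Feedstock cost = 325 × 2090/1000, so $679.25.
Adding setup: 391.92 + 679.25 + 15 → $1086.17.

$1086.17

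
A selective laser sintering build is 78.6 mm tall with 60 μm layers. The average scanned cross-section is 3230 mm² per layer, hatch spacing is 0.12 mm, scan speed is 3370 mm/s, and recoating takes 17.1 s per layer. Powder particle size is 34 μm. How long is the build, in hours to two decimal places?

Layers = ⌈78.6/0.06⌉ = 1310.
Per-layer scan distance = 3230 / 0.12 = 26916.7 mm.
Laser time per layer = 26916.7 / 3370, so 7.9872 s.
Layer cycle: 7.9872 + 17.1 → 25.0872 s.
Total: 1310 × 25.0872 s = 32864.232 s → 9.13 hours.

9.13 hours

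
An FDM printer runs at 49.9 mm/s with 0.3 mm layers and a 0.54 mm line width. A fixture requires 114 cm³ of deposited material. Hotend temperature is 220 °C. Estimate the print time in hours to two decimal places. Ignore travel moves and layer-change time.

Bead cross-section: 0.3 × 0.54 → 0.162 mm².
Path length: 114000 mm³ / 0.162 mm² → 703703.7 mm.
Time extruding: 703703.7 / 49.9 → 14102.3 s.
That's 14102.3 s → 3.92 hours.

3.92 hours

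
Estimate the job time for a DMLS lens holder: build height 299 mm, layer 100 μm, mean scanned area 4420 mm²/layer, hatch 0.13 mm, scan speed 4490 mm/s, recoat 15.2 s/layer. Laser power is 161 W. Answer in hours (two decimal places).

18.91 hours

Number of layers: 299 / 0.1 → 2990 (rounded up).
Hatch length per layer: 4420 / 0.13 → 34000 mm.
Scan time per layer: 34000 / 4490 → 7.5724 s.
Time per layer = 7.5724 + 15.2 = 22.7724 s.
Total: 2990 × 22.7724 s = 68089.476 s → 18.91 hours.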